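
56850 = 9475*6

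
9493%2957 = 622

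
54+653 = 707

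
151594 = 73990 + 77604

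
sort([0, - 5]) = [ - 5,  0]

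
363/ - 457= - 1+ 94/457 = - 0.79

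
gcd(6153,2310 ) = 21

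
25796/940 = 27 + 104/235 = 27.44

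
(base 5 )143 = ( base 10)48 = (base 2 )110000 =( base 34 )1e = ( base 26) 1M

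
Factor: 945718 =2^1*472859^1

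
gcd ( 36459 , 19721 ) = 1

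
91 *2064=187824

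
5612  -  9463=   -3851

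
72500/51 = 1421 + 29/51 = 1421.57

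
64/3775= 64/3775= 0.02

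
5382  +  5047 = 10429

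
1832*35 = 64120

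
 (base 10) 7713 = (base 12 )4569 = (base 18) 15e9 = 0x1e21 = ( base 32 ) 7H1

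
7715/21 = 7715/21 = 367.38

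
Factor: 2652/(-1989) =-2^2 * 3^(  -  1)  =  - 4/3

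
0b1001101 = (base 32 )2D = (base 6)205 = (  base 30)2H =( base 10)77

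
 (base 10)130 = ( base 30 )4A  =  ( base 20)6A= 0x82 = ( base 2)10000010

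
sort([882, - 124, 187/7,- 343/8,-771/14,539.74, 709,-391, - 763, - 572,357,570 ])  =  [ - 763, - 572, - 391,-124, -771/14,-343/8, 187/7,357,539.74,570,709,882] 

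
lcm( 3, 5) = 15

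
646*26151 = 16893546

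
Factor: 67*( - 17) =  - 17^1*67^1 = - 1139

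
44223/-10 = - 44223/10 = - 4422.30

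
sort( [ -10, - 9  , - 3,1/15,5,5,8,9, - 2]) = [ - 10, - 9, - 3, - 2, 1/15, 5,5,  8,  9] 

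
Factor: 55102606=2^1*13^1*41^1*51691^1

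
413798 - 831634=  - 417836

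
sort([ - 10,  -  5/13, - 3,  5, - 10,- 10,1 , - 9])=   [ - 10,  -  10, - 10, - 9, - 3, -5/13 , 1,5]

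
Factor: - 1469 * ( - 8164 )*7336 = 87980031776 = 2^5*7^1*13^2 * 113^1 * 131^1 * 157^1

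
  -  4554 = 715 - 5269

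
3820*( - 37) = -141340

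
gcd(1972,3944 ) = 1972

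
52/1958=26/979=0.03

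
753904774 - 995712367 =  - 241807593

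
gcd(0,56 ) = 56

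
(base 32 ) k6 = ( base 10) 646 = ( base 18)1hg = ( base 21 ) 19G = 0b1010000110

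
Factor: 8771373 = 3^2 * 13^1*61^1 * 1229^1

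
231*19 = 4389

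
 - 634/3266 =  - 1 + 1316/1633 = - 0.19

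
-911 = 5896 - 6807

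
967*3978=3846726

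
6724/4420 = 1+576/1105 = 1.52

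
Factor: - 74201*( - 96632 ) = 7170191032 = 2^3 * 47^1*257^1*74201^1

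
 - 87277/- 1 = 87277 + 0/1 = 87277.00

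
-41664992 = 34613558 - 76278550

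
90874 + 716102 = 806976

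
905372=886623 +18749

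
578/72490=289/36245 =0.01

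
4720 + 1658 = 6378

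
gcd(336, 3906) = 42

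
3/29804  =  3/29804  =  0.00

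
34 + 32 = 66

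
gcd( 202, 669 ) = 1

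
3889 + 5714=9603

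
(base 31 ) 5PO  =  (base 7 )22224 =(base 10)5604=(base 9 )7616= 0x15E4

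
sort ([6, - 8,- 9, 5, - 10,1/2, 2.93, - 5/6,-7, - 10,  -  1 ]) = [ - 10, - 10, - 9,-8, - 7, - 1, - 5/6, 1/2, 2.93,  5,6 ] 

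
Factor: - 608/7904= - 1/13  =  -  13^(  -  1)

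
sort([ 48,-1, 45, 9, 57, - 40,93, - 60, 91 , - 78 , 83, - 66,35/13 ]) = [ - 78, - 66, - 60 ,-40, - 1, 35/13, 9,45, 48, 57,83,91, 93 ] 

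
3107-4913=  - 1806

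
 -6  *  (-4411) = 26466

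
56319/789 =18773/263 = 71.38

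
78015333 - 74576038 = 3439295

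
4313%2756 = 1557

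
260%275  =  260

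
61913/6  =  61913/6 = 10318.83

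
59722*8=477776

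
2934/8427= 978/2809 = 0.35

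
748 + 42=790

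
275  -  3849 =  - 3574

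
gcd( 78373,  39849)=1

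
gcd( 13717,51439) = 1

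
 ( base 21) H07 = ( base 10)7504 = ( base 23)E46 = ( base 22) FB2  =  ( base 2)1110101010000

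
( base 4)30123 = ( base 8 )1433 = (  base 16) 31B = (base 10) 795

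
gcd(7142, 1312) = 2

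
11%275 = 11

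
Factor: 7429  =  17^1*19^1 * 23^1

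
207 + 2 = 209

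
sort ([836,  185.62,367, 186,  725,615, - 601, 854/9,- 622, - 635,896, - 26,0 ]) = [ - 635, - 622, - 601, - 26, 0,854/9,185.62,186,367,615,  725,  836,896 ]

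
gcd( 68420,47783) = 1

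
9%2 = 1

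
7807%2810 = 2187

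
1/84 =1/84 = 0.01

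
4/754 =2/377 = 0.01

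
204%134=70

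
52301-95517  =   - 43216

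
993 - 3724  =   - 2731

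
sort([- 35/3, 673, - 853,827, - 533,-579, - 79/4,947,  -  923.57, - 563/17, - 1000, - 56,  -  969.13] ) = [ - 1000, - 969.13,- 923.57, - 853, - 579, - 533, - 56,- 563/17,- 79/4, - 35/3, 673,827,947]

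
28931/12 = 2410 + 11/12=2410.92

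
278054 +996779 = 1274833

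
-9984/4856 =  - 3 + 573/607 = - 2.06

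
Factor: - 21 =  - 3^1 * 7^1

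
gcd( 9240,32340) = 4620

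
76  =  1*76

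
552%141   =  129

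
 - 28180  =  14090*( - 2)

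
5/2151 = 5/2151 = 0.00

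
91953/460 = 91953/460=199.90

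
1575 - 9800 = -8225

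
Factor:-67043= - 67043^1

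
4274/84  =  2137/42=50.88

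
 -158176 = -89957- 68219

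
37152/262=18576/131 = 141.80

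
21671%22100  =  21671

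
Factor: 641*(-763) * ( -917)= 7^2*109^1*131^1 * 641^1 =448489111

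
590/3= 196 + 2/3 = 196.67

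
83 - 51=32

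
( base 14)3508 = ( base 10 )9220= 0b10010000000100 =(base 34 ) 7x6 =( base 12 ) 5404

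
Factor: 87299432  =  2^3*11^1*853^1*1163^1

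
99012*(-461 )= - 45644532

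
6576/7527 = 2192/2509 = 0.87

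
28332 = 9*3148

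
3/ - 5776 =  - 3/5776= - 0.00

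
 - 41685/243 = -13895/81=- 171.54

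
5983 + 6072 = 12055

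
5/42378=5/42378 = 0.00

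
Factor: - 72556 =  - 2^2*11^1*17^1*97^1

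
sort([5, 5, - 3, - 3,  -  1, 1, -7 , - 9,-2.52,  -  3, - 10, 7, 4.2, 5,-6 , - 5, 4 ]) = [ - 10, - 9, - 7,- 6, - 5, - 3, - 3, - 3, - 2.52, - 1, 1,4,4.2, 5, 5, 5, 7] 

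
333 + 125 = 458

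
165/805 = 33/161 = 0.20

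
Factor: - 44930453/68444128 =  - 2^ ( - 5)* 3527^1*12739^1 * 2138879^ ( - 1)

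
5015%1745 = 1525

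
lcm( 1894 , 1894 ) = 1894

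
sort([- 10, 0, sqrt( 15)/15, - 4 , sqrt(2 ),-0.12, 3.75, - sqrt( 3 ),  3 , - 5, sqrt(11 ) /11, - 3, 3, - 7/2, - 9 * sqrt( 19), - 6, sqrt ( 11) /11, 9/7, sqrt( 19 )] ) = [ - 9*sqrt(19),  -  10, - 6, - 5,  -  4 ,-7/2, - 3, -sqrt(3), - 0.12, 0,sqrt( 15)/15, sqrt (11 ) /11,sqrt(11) /11, 9/7, sqrt( 2 ), 3, 3, 3.75,sqrt(  19)]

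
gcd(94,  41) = 1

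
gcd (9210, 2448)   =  6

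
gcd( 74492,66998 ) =2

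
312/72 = 13/3  =  4.33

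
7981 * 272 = 2170832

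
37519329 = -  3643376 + 41162705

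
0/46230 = 0  =  0.00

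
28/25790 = 14/12895  =  0.00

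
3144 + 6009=9153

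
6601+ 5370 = 11971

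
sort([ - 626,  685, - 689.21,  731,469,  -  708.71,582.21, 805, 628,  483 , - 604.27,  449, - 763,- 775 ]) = [ - 775, - 763, - 708.71, - 689.21, - 626,  -  604.27,449,469,483,582.21,  628,  685,731,805 ]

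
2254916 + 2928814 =5183730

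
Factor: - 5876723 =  - 499^1*11777^1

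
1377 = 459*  3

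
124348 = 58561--65787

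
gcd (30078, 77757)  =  3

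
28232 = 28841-609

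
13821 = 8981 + 4840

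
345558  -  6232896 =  - 5887338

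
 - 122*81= -9882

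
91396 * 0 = 0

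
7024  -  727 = 6297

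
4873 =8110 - 3237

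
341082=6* 56847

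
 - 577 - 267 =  - 844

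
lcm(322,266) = 6118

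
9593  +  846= 10439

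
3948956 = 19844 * 199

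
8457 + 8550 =17007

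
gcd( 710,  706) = 2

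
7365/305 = 24 + 9/61=24.15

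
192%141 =51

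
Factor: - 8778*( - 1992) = 2^4 *3^2*7^1*11^1*19^1 *83^1  =  17485776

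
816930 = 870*939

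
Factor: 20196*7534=152156664 = 2^3 * 3^3*11^1*17^1*3767^1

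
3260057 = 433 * 7529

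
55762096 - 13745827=42016269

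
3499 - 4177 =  - 678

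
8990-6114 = 2876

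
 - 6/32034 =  - 1/5339 = - 0.00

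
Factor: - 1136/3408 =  - 3^(  -  1) = - 1/3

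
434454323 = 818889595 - 384435272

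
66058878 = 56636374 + 9422504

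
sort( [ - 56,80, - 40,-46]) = [ - 56, - 46,-40, 80] 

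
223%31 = 6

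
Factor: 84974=2^1*42487^1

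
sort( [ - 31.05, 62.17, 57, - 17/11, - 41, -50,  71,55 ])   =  [ - 50, - 41,-31.05 , - 17/11, 55, 57, 62.17, 71 ] 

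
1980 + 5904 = 7884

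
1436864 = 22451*64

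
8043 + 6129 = 14172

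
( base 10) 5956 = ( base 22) C6G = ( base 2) 1011101000100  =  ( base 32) 5Q4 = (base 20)EHG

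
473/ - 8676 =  - 1 + 8203/8676 = -  0.05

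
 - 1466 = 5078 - 6544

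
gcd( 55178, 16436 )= 1174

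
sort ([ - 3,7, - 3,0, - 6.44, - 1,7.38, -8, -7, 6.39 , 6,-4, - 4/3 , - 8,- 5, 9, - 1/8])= [ - 8, - 8, - 7, - 6.44, -5, - 4, - 3 , - 3,-4/3, - 1, -1/8, 0, 6, 6.39 , 7,7.38, 9]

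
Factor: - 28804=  - 2^2* 19^1*379^1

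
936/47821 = 936/47821=0.02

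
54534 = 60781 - 6247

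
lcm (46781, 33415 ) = 233905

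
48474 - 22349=26125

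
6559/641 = 10+149/641 = 10.23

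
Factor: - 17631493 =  - 11^1 *1602863^1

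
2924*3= 8772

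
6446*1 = 6446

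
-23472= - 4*5868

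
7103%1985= 1148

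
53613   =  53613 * 1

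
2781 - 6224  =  -3443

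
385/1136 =385/1136 = 0.34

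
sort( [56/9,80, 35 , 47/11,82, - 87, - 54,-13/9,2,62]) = [ - 87, - 54, - 13/9,2,47/11, 56/9, 35,62,80, 82]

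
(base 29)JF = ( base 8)1066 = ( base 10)566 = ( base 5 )4231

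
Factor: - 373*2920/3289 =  - 1089160/3289 = -2^3*5^1*11^( - 1)*13^ ( - 1)*23^(-1 )*73^1 * 373^1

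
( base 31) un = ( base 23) 1ia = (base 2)1110111001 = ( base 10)953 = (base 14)4c1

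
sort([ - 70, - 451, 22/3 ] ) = [ - 451, - 70, 22/3] 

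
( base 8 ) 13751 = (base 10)6121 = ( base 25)9jl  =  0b1011111101001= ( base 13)2A2B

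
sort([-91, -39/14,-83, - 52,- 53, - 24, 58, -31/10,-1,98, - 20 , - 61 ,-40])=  [  -  91, - 83,-61,-53, - 52, - 40, - 24,-20 ,-31/10, - 39/14, - 1,58 , 98]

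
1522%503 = 13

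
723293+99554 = 822847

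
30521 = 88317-57796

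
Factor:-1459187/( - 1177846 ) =2^(-1 )*137^1*283^( - 1)*2081^( - 1)*10651^1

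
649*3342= 2168958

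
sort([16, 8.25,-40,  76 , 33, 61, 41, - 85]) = [-85, - 40 , 8.25,16, 33 , 41,  61, 76 ]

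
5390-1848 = 3542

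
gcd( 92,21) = 1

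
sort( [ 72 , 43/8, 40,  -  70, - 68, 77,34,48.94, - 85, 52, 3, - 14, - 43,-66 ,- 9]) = [  -  85,-70,- 68,-66,-43,  -  14,- 9,3,43/8, 34,  40, 48.94, 52, 72, 77 ]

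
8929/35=255 + 4/35 = 255.11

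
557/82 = 557/82= 6.79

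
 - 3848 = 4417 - 8265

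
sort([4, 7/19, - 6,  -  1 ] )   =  [ -6,-1,7/19,4 ] 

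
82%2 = 0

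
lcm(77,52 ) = 4004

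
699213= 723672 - 24459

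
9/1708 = 9/1708 = 0.01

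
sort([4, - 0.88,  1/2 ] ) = [-0.88, 1/2,4 ]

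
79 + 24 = 103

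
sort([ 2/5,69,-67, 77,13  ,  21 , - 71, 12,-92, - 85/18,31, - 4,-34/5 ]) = [  -  92,-71,  -  67  ,-34/5 , - 85/18, - 4 , 2/5,12,  13,21, 31, 69, 77]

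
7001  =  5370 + 1631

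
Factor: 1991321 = 109^1*18269^1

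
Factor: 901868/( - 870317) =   -  2^2*7^( - 1) * 11^1*101^( -1)*103^1*199^1*1231^( - 1)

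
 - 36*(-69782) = 2512152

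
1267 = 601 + 666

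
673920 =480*1404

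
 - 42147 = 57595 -99742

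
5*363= 1815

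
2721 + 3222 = 5943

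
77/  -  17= - 5 + 8/17 = -4.53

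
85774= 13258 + 72516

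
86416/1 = 86416 = 86416.00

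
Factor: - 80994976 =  - 2^5*2531093^1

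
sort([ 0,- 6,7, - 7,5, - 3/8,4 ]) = [ - 7,-6, - 3/8,  0,4, 5, 7]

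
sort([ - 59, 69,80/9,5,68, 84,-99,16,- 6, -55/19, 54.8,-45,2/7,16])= [ - 99 ,- 59, - 45,- 6, -55/19, 2/7,5,  80/9, 16,16, 54.8, 68, 69,84] 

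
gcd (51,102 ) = 51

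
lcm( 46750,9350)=46750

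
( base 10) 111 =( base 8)157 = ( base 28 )3r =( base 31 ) 3i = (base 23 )4J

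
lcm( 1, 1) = 1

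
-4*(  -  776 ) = 3104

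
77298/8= 38649/4=9662.25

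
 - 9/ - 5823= 1/647 = 0.00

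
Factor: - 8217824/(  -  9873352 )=2^2 * 71^1*839^(-1) * 1471^( - 1)*3617^1 = 1027228/1234169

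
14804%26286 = 14804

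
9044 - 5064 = 3980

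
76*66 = 5016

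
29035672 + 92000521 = 121036193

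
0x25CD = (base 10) 9677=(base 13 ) 4535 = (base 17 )1G84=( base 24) gj5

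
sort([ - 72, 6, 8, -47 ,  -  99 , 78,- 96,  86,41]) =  [ - 99,-96, - 72, - 47, 6, 8, 41,78,86]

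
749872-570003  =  179869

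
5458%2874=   2584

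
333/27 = 37/3 = 12.33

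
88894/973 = 91+ 351/973 = 91.36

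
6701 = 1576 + 5125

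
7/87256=7/87256 = 0.00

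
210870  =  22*9585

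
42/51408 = 1/1224 = 0.00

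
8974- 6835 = 2139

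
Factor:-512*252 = - 2^11*3^2*7^1 = - 129024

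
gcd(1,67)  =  1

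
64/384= 1/6 = 0.17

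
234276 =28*8367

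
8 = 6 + 2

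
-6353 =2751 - 9104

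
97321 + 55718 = 153039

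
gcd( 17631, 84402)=27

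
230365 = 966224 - 735859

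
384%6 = 0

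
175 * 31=5425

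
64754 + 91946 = 156700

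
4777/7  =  682 + 3/7 = 682.43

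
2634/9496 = 1317/4748=0.28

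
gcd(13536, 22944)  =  96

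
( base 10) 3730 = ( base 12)21AA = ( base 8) 7222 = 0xe92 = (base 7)13606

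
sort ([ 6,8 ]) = [ 6, 8 ]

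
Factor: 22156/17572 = 23^( - 1)* 29^1 = 29/23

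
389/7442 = 389/7442 = 0.05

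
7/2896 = 7/2896= 0.00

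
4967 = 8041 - 3074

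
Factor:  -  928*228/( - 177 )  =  2^7* 19^1*  29^1*59^( - 1 ) = 70528/59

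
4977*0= 0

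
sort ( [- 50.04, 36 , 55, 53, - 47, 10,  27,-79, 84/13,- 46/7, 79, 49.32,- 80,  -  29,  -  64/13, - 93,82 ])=[ - 93, -80, - 79,-50.04, -47,-29, - 46/7 ,-64/13, 84/13, 10,27, 36, 49.32, 53,  55, 79, 82 ] 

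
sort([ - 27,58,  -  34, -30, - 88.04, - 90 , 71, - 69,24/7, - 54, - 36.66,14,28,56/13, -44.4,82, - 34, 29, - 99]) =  [ - 99,-90, - 88.04 ,-69 ,-54,  -  44.4, - 36.66, - 34, - 34 , - 30, - 27 , 24/7, 56/13,14, 28,29, 58,71 , 82 ]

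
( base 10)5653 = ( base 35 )4LI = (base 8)13025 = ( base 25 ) 913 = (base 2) 1011000010101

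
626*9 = 5634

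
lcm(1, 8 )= 8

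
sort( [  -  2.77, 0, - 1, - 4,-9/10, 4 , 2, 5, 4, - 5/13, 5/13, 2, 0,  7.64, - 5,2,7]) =[ - 5 ,-4, - 2.77, - 1, - 9/10, - 5/13,0,0,5/13, 2, 2,2, 4  ,  4, 5,  7, 7.64 ]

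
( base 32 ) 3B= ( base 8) 153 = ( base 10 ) 107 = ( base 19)5C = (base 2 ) 1101011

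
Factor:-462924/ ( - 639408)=2^( - 2)*3^1*167^1 * 173^( - 1)= 501/692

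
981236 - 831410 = 149826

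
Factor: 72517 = 127^1*571^1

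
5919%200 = 119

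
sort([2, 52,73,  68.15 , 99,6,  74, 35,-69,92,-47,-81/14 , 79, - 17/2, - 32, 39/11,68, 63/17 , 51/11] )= [ - 69, - 47, - 32,- 17/2, - 81/14, 2,39/11 , 63/17, 51/11, 6,35,52,68, 68.15, 73,74,79,92, 99] 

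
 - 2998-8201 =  - 11199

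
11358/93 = 122+4/31=122.13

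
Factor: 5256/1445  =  2^3*3^2 *5^( - 1)*17^( -2)*73^1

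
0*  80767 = 0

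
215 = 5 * 43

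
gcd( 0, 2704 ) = 2704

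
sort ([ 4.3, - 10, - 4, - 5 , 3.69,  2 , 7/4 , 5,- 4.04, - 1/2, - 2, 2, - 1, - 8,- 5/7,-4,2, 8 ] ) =[  -  10,-8 ,  -  5,  -  4.04,-4,  -  4, - 2, - 1,-5/7 , - 1/2, 7/4, 2, 2, 2 , 3.69 , 4.3, 5, 8]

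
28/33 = 28/33  =  0.85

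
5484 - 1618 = 3866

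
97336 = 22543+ 74793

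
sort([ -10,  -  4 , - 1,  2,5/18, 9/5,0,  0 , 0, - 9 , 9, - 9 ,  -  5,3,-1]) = [-10, -9, - 9, - 5, - 4 , -1,- 1 , 0,0 , 0 , 5/18, 9/5,2,3,9]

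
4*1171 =4684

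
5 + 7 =12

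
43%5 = 3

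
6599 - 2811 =3788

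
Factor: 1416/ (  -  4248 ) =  - 3^( - 1 ) = -1/3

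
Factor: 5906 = 2^1*2953^1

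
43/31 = 1+ 12/31 = 1.39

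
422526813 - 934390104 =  - 511863291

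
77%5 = 2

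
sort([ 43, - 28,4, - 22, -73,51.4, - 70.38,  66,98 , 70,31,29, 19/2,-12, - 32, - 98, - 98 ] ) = [ - 98,-98,-73,-70.38, - 32 ,-28, - 22, - 12,4,19/2, 29,31,43, 51.4,66 , 70, 98 ]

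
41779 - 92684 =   -  50905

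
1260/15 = 84 = 84.00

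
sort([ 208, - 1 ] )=[-1,208] 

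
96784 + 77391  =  174175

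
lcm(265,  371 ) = 1855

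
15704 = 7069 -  - 8635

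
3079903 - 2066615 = 1013288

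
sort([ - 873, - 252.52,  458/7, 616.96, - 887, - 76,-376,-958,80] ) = [ - 958, - 887, - 873, - 376,-252.52, - 76,458/7,80, 616.96]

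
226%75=1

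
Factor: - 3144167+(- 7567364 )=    - 10711531  =  - 79^1*135589^1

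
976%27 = 4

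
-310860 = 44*(-7065) 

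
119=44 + 75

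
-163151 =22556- 185707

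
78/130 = 3/5 =0.60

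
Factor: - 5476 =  - 2^2 * 37^2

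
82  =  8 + 74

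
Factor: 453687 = 3^1*13^1*11633^1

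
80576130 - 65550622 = 15025508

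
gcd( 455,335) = 5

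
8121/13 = 624  +  9/13 = 624.69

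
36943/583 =63 + 214/583 = 63.37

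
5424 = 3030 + 2394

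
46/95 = 46/95 =0.48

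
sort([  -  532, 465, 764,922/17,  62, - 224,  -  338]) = [ - 532,  -  338 ,  -  224,922/17,62,465, 764 ] 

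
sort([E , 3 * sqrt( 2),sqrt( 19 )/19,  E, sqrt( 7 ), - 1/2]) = [ - 1/2, sqrt(19 )/19,sqrt( 7 ),E,E, 3*sqrt( 2) ] 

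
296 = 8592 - 8296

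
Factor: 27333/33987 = 3^1*3037^1*11329^(-1 )=9111/11329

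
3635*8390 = 30497650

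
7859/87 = 90 + 1/3= 90.33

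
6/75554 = 3/37777 = 0.00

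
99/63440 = 99/63440 = 0.00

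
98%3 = 2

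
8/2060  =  2/515 = 0.00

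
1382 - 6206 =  - 4824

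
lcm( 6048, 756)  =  6048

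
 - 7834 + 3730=  -  4104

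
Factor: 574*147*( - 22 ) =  - 1856316= - 2^2*3^1 * 7^3*11^1*41^1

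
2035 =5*407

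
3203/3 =1067 + 2/3  =  1067.67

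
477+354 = 831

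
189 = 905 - 716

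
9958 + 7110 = 17068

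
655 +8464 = 9119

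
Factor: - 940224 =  - 2^6  *3^1*59^1*83^1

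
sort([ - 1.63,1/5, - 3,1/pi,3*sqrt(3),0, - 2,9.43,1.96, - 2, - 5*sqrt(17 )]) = [ - 5*sqrt(17), - 3, - 2, - 2, - 1.63 , 0 , 1/5,1/pi, 1.96, 3*sqrt( 3),  9.43]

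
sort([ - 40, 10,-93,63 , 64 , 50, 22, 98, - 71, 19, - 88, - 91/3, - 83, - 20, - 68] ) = [ - 93, -88  , - 83, - 71, - 68 ,-40,-91/3, - 20, 10,  19, 22, 50, 63, 64,98]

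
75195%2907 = 2520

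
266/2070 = 133/1035 = 0.13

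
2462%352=350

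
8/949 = 8/949 = 0.01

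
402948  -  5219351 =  - 4816403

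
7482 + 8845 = 16327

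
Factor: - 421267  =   - 7^1*11^1 *5471^1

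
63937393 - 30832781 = 33104612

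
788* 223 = 175724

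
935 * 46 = 43010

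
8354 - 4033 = 4321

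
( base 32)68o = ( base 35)58j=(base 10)6424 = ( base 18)11EG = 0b1100100011000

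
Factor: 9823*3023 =11^1*19^1 * 47^1*3023^1=29694929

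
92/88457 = 92/88457  =  0.00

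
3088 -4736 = - 1648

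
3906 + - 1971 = 1935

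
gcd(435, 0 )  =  435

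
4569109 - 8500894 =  - 3931785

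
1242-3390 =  - 2148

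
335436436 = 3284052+332152384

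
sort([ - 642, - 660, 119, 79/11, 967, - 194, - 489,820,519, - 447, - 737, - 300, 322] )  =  [ - 737, - 660, - 642 , - 489, - 447, - 300, - 194 , 79/11,119,322, 519, 820, 967 ] 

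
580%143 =8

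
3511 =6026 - 2515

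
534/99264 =89/16544= 0.01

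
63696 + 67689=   131385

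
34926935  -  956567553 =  - 921640618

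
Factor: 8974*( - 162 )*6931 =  - 2^2 * 3^4*7^1 *29^1* 239^1 * 641^1 = - 10076204628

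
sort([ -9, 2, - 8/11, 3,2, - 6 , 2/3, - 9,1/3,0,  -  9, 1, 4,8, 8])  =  [ - 9, - 9, - 9 , - 6, - 8/11, 0 , 1/3, 2/3, 1, 2, 2, 3, 4, 8,  8]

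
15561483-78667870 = - 63106387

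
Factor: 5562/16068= 9/26 = 2^( - 1)*3^2*13^( - 1)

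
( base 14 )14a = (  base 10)262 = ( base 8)406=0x106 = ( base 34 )7O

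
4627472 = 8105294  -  3477822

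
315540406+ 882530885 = 1198071291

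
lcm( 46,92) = 92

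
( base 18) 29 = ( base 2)101101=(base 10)45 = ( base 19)27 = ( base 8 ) 55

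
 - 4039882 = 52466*( - 77)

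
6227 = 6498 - 271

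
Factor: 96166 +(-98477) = - 2311^1=- 2311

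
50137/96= 522 +25/96 = 522.26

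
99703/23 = 4334 + 21/23= 4334.91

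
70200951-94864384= -24663433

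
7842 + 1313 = 9155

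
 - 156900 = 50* (-3138) 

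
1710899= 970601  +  740298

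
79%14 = 9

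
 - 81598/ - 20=4079 + 9/10  =  4079.90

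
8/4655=8/4655= 0.00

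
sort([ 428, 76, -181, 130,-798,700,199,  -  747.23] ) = [ - 798,  -  747.23,  -  181 , 76, 130,  199, 428, 700 ]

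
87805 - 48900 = 38905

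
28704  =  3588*8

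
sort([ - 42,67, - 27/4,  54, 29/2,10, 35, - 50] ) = [-50,-42, - 27/4,10,  29/2,  35, 54,67] 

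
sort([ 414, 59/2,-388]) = [ - 388, 59/2,414]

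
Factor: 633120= 2^5*3^1*5^1*1319^1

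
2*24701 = 49402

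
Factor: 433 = 433^1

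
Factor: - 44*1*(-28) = 2^4*7^1*11^1 = 1232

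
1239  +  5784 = 7023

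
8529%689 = 261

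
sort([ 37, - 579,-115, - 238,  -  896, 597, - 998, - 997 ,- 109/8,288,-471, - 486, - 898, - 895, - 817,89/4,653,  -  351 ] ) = [ - 998, - 997, - 898,- 896, - 895 , - 817, - 579, -486,-471, - 351, - 238, - 115, - 109/8, 89/4,37,288,597, 653] 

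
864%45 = 9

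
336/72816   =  7/1517= 0.00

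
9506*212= 2015272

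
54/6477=18/2159 = 0.01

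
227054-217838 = 9216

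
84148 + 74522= 158670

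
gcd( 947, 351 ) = 1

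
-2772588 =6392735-9165323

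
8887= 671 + 8216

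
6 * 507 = 3042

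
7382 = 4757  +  2625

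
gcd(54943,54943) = 54943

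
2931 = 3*977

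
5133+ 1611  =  6744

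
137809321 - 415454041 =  - 277644720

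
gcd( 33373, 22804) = 1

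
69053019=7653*9023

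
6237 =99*63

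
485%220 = 45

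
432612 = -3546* ( - 122)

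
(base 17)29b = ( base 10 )742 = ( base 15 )347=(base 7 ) 2110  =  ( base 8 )1346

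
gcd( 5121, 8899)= 1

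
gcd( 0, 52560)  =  52560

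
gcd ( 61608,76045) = 1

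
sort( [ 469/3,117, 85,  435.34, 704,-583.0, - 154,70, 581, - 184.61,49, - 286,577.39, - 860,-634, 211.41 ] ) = [ - 860,-634, - 583.0, - 286, - 184.61, - 154,49,70 , 85, 117, 469/3,  211.41,435.34,577.39 , 581,  704 ]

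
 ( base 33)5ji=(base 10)6090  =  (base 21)DH0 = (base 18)10e6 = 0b1011111001010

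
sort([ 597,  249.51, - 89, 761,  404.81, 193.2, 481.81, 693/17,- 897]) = [-897, - 89, 693/17, 193.2, 249.51,404.81,481.81, 597,761]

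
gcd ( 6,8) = 2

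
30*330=9900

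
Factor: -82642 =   -  2^1*7^1 * 5903^1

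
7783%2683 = 2417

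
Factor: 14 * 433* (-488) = -2958256= -  2^4*7^1*61^1 * 433^1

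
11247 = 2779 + 8468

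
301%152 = 149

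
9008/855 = 9008/855 = 10.54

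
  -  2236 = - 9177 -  -6941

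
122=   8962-8840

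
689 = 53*13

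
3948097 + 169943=4118040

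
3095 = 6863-3768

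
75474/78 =12579/13 = 967.62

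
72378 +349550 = 421928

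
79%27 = 25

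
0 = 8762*0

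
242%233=9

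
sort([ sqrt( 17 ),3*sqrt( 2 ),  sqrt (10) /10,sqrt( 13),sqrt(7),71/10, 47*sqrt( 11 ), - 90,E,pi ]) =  [ - 90,sqrt( 10 )/10, sqrt( 7 ),E,  pi,sqrt( 13 ),sqrt( 17 ),3*sqrt( 2 ),71/10,47*sqrt( 11) ]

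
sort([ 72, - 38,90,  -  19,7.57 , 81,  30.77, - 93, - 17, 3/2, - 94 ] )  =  [ - 94, - 93, - 38,  -  19,-17,  3/2,7.57,  30.77, 72, 81,90 ]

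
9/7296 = 3/2432 = 0.00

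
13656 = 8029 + 5627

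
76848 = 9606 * 8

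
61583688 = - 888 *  ( - 69351 ) 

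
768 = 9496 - 8728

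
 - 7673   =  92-7765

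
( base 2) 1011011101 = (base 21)1DJ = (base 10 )733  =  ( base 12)511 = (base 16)2dd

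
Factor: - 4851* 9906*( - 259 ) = 12445987554=2^1*3^3*7^3*11^1 *13^1*37^1 * 127^1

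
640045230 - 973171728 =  - 333126498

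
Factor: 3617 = 3617^1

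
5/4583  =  5/4583 = 0.00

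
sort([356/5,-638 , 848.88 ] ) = [ - 638, 356/5, 848.88 ] 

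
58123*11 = 639353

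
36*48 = 1728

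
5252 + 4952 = 10204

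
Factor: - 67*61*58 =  - 237046 = -2^1 * 29^1*61^1*67^1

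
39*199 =7761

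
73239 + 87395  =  160634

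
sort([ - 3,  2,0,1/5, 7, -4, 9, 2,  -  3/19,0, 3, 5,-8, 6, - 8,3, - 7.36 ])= [-8,-8,-7.36, - 4 , - 3  , - 3/19, 0, 0,1/5, 2,2,3, 3, 5,6,  7, 9]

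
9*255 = 2295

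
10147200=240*42280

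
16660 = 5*3332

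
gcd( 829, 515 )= 1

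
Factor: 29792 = 2^5* 7^2*19^1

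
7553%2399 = 356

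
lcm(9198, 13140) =91980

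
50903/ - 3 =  - 50903/3 = -16967.67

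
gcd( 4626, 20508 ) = 6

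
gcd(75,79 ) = 1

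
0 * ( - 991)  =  0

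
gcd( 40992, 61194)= 42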